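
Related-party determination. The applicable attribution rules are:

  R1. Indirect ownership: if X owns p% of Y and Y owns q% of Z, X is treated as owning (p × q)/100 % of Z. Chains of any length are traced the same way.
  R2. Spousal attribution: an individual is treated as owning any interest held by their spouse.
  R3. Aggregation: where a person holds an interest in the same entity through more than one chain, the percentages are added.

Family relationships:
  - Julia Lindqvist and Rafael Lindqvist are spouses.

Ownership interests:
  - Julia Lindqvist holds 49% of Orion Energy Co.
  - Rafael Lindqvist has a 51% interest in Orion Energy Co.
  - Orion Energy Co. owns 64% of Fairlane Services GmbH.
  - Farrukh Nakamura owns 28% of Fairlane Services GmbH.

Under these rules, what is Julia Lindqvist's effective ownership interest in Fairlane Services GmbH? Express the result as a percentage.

By spousal attribution (R2), Julia Lindqvist is treated as also owning Rafael Lindqvist's interest in Orion Energy Co, giving 49% + 51% = 100%.
Chain via Orion Energy Co. (R1): 100% × 64% = 64% of Fairlane Services GmbH.

64%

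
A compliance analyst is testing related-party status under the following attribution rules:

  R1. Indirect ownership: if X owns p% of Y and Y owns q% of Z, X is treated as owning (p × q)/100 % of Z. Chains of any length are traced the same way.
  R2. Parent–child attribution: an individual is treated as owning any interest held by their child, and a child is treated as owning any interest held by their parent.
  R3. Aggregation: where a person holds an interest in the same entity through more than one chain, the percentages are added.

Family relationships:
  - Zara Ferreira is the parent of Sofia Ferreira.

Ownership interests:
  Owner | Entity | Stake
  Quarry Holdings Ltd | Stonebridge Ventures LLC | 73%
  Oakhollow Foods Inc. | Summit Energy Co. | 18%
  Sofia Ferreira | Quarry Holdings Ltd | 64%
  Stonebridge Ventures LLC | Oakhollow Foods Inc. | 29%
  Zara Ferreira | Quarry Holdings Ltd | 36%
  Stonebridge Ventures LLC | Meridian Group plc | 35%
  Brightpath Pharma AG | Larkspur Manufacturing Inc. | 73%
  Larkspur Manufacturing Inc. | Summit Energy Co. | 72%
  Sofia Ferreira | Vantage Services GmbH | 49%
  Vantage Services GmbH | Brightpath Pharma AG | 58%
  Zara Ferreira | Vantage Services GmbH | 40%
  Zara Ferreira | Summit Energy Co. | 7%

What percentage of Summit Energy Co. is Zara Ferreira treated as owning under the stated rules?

By parent–child attribution (R2), Zara Ferreira is treated as also owning Sofia Ferreira's interest in Vantage Services GmbH, giving 40% + 49% = 89%.
By parent–child attribution (R2), Zara Ferreira is treated as also owning Sofia Ferreira's interest in Quarry Holdings Ltd, giving 36% + 64% = 100%.
Chain via Vantage Services GmbH → Brightpath Pharma AG → Larkspur Manufacturing Inc. (R1): 89% × 58% × 73% × 72% = 27.131472% of Summit Energy Co.
Chain via Quarry Holdings Ltd → Stonebridge Ventures LLC → Oakhollow Foods Inc. (R1): 100% × 73% × 29% × 18% = 3.8106% of Summit Energy Co.
Direct interest in Summit Energy Co: 7%.
Aggregating (R3): 27.131472% + 3.8106% + 7% = 37.942072%.

37.942072%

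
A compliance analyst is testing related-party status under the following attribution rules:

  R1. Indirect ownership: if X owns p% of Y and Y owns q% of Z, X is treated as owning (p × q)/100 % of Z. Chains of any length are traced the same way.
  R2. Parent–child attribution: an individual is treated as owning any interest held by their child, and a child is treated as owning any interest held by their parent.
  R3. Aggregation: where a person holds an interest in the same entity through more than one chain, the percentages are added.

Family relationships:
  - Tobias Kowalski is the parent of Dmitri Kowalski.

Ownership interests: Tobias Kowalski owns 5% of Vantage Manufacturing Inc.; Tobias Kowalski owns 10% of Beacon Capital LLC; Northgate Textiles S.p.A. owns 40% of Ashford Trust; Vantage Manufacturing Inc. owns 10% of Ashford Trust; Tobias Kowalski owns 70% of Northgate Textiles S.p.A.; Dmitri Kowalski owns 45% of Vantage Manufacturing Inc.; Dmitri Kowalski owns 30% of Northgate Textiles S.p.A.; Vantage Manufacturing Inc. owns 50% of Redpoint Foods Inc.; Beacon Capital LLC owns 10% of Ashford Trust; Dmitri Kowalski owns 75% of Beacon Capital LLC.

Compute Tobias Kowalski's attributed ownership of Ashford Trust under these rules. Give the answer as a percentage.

By parent–child attribution (R2), Tobias Kowalski is treated as also owning Dmitri Kowalski's interest in Vantage Manufacturing Inc, giving 5% + 45% = 50%.
By parent–child attribution (R2), Tobias Kowalski is treated as also owning Dmitri Kowalski's interest in Beacon Capital LLC, giving 10% + 75% = 85%.
By parent–child attribution (R2), Tobias Kowalski is treated as also owning Dmitri Kowalski's interest in Northgate Textiles S.p.A, giving 70% + 30% = 100%.
Chain via Vantage Manufacturing Inc. (R1): 50% × 10% = 5% of Ashford Trust.
Chain via Beacon Capital LLC (R1): 85% × 10% = 8.5% of Ashford Trust.
Chain via Northgate Textiles S.p.A. (R1): 100% × 40% = 40% of Ashford Trust.
Aggregating (R3): 5% + 8.5% + 40% = 53.5%.

53.5%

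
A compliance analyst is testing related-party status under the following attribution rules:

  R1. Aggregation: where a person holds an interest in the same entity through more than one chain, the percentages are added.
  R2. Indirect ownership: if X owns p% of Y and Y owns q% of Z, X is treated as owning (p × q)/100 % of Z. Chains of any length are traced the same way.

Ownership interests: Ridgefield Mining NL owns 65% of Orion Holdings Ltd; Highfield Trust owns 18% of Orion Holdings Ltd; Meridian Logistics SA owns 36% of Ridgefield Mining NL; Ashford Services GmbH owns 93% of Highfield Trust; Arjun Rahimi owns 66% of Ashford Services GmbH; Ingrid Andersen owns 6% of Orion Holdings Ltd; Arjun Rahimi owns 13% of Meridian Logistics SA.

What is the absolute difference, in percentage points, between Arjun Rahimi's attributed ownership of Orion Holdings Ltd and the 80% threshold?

Chain via Ashford Services GmbH → Highfield Trust (R2): 66% × 93% × 18% = 11.0484% of Orion Holdings Ltd.
Chain via Meridian Logistics SA → Ridgefield Mining NL (R2): 13% × 36% × 65% = 3.042% of Orion Holdings Ltd.
Aggregating (R1): 11.0484% + 3.042% = 14.0904%.
14.0904% falls short of the 80% threshold by 65.9096 percentage points.

65.9096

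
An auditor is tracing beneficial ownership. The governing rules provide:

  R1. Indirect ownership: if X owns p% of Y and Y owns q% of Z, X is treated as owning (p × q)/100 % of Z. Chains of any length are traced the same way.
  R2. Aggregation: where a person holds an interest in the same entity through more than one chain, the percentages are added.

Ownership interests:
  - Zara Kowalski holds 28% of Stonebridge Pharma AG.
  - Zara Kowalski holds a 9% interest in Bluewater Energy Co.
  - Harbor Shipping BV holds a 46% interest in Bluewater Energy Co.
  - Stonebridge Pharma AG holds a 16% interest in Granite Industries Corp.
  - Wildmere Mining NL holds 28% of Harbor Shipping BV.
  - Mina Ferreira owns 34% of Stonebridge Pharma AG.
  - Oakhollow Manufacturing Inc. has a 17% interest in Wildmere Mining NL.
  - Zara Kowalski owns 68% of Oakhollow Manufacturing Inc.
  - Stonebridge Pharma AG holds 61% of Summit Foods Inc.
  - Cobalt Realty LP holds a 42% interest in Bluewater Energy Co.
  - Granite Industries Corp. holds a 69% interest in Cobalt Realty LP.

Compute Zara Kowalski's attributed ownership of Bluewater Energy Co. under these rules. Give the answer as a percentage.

11.787232%

Chain via Stonebridge Pharma AG → Granite Industries Corp. → Cobalt Realty LP (R1): 28% × 16% × 69% × 42% = 1.298304% of Bluewater Energy Co.
Chain via Oakhollow Manufacturing Inc. → Wildmere Mining NL → Harbor Shipping BV (R1): 68% × 17% × 28% × 46% = 1.488928% of Bluewater Energy Co.
Direct interest in Bluewater Energy Co: 9%.
Aggregating (R2): 1.298304% + 1.488928% + 9% = 11.787232%.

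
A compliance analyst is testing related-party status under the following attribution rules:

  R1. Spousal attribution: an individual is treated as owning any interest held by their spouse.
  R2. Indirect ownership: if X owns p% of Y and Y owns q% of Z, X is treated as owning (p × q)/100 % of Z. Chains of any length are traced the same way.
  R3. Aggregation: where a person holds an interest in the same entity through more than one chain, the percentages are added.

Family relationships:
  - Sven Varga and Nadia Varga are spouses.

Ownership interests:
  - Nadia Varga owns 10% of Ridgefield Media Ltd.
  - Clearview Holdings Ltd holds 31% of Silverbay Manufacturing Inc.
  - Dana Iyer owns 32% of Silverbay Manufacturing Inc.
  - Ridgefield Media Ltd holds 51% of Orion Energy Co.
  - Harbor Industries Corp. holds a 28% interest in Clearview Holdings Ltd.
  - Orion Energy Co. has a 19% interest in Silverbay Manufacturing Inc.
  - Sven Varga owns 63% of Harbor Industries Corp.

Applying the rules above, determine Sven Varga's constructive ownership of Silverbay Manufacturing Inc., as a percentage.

By spousal attribution (R1), Sven Varga is treated as owning Nadia Varga's 10% interest in Ridgefield Media Ltd.
Chain via Harbor Industries Corp. → Clearview Holdings Ltd (R2): 63% × 28% × 31% = 5.4684% of Silverbay Manufacturing Inc.
Chain via Ridgefield Media Ltd → Orion Energy Co. (R2): 10% × 51% × 19% = 0.969% of Silverbay Manufacturing Inc.
Aggregating (R3): 5.4684% + 0.969% = 6.4374%.

6.4374%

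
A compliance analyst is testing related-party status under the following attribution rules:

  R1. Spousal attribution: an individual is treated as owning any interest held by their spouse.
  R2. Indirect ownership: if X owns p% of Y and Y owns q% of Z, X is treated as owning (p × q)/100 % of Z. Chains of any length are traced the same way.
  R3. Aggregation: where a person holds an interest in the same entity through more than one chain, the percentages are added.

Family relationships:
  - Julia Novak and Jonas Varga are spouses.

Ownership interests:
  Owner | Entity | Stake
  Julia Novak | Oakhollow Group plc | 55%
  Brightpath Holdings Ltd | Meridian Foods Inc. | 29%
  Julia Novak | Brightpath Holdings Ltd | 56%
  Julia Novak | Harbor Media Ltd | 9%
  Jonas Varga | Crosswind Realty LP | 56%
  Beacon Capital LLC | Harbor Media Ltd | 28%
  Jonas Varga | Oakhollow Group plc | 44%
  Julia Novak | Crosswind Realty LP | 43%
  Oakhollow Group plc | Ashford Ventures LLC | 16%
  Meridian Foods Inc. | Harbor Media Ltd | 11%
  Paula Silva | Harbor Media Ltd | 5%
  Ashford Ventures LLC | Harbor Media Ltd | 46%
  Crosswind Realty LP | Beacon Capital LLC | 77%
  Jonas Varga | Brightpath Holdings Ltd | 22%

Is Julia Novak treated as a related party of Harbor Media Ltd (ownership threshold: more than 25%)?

By spousal attribution (R1), Julia Novak is treated as also owning Jonas Varga's interest in Brightpath Holdings Ltd, giving 56% + 22% = 78%.
By spousal attribution (R1), Julia Novak is treated as also owning Jonas Varga's interest in Oakhollow Group plc, giving 55% + 44% = 99%.
By spousal attribution (R1), Julia Novak is treated as also owning Jonas Varga's interest in Crosswind Realty LP, giving 43% + 56% = 99%.
Chain via Brightpath Holdings Ltd → Meridian Foods Inc. (R2): 78% × 29% × 11% = 2.4882% of Harbor Media Ltd.
Chain via Oakhollow Group plc → Ashford Ventures LLC (R2): 99% × 16% × 46% = 7.2864% of Harbor Media Ltd.
Chain via Crosswind Realty LP → Beacon Capital LLC (R2): 99% × 77% × 28% = 21.3444% of Harbor Media Ltd.
Direct interest in Harbor Media Ltd: 9%.
Aggregating (R3): 2.4882% + 7.2864% + 21.3444% + 9% = 40.119%.
40.119% exceeds the 25% threshold, so Julia is a related party to Harbor Media Ltd.

Yes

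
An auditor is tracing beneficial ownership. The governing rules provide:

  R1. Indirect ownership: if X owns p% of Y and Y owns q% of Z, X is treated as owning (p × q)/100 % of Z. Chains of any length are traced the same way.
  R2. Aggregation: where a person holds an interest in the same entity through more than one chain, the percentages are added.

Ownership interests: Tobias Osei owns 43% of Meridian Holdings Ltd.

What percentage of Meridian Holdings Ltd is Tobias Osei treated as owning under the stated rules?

Direct interest in Meridian Holdings Ltd: 43%.

43%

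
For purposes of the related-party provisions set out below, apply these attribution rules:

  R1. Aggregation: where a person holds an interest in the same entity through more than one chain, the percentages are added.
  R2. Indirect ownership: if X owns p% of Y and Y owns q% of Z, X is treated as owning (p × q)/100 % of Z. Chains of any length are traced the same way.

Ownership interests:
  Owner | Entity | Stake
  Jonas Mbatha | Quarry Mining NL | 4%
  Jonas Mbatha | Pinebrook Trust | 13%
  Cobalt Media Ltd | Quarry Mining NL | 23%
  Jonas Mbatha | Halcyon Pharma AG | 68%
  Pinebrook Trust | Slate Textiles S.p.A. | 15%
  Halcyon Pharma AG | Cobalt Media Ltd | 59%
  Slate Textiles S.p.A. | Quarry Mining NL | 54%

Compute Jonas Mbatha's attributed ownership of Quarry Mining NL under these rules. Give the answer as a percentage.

14.2806%

Chain via Pinebrook Trust → Slate Textiles S.p.A. (R2): 13% × 15% × 54% = 1.053% of Quarry Mining NL.
Chain via Halcyon Pharma AG → Cobalt Media Ltd (R2): 68% × 59% × 23% = 9.2276% of Quarry Mining NL.
Direct interest in Quarry Mining NL: 4%.
Aggregating (R1): 1.053% + 9.2276% + 4% = 14.2806%.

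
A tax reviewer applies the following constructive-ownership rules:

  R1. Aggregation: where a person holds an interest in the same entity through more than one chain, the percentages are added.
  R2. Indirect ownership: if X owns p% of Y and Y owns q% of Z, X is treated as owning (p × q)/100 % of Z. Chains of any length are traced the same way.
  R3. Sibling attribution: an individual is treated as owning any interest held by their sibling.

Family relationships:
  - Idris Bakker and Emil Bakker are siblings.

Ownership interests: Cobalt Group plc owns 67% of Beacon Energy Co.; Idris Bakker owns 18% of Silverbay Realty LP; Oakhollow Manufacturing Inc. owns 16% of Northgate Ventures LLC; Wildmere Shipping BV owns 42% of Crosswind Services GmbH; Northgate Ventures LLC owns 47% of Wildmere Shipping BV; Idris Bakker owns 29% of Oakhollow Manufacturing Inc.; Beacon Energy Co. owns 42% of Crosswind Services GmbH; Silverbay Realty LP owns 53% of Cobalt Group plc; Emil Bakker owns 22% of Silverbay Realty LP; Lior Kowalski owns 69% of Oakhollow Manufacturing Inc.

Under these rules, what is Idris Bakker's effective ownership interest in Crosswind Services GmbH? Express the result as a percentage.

By sibling attribution (R3), Idris Bakker is treated as also owning Emil Bakker's interest in Silverbay Realty LP, giving 18% + 22% = 40%.
Chain via Oakhollow Manufacturing Inc. → Northgate Ventures LLC → Wildmere Shipping BV (R2): 29% × 16% × 47% × 42% = 0.915936% of Crosswind Services GmbH.
Chain via Silverbay Realty LP → Cobalt Group plc → Beacon Energy Co. (R2): 40% × 53% × 67% × 42% = 5.96568% of Crosswind Services GmbH.
Aggregating (R1): 0.915936% + 5.96568% = 6.881616%.

6.881616%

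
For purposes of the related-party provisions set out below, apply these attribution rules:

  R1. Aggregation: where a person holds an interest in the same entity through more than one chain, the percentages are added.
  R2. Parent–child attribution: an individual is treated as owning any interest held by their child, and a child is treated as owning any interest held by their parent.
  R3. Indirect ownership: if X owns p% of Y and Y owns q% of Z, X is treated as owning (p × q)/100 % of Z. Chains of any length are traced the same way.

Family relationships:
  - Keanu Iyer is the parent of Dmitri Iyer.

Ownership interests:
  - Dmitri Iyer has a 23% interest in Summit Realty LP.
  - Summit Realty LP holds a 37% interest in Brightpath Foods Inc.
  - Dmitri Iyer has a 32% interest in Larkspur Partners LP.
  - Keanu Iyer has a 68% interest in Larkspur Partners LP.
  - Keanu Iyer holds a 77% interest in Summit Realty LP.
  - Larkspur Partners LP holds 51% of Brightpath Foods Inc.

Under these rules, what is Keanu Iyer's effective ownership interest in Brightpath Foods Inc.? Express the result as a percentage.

By parent–child attribution (R2), Keanu Iyer is treated as also owning Dmitri Iyer's interest in Summit Realty LP, giving 77% + 23% = 100%.
By parent–child attribution (R2), Keanu Iyer is treated as also owning Dmitri Iyer's interest in Larkspur Partners LP, giving 68% + 32% = 100%.
Chain via Summit Realty LP (R3): 100% × 37% = 37% of Brightpath Foods Inc.
Chain via Larkspur Partners LP (R3): 100% × 51% = 51% of Brightpath Foods Inc.
Aggregating (R1): 37% + 51% = 88%.

88%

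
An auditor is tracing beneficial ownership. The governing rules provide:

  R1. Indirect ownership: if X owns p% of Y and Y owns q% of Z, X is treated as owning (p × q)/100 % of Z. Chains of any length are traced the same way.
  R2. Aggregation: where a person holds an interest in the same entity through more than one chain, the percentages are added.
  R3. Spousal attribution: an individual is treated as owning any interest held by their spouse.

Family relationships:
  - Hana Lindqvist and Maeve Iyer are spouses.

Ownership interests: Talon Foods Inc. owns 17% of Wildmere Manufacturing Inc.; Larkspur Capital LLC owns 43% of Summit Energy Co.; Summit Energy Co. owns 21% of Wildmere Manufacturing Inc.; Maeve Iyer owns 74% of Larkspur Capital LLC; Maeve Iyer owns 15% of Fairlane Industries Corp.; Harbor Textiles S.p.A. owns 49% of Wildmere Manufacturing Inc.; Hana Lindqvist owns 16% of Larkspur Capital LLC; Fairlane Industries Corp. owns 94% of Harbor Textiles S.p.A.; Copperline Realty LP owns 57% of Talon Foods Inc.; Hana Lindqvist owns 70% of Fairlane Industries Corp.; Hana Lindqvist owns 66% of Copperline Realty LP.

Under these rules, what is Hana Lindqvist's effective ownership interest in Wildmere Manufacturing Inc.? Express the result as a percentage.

By spousal attribution (R3), Hana Lindqvist is treated as also owning Maeve Iyer's interest in Fairlane Industries Corp, giving 70% + 15% = 85%.
By spousal attribution (R3), Hana Lindqvist is treated as also owning Maeve Iyer's interest in Larkspur Capital LLC, giving 16% + 74% = 90%.
Chain via Fairlane Industries Corp. → Harbor Textiles S.p.A. (R1): 85% × 94% × 49% = 39.151% of Wildmere Manufacturing Inc.
Chain via Copperline Realty LP → Talon Foods Inc. (R1): 66% × 57% × 17% = 6.3954% of Wildmere Manufacturing Inc.
Chain via Larkspur Capital LLC → Summit Energy Co. (R1): 90% × 43% × 21% = 8.127% of Wildmere Manufacturing Inc.
Aggregating (R2): 39.151% + 6.3954% + 8.127% = 53.6734%.

53.6734%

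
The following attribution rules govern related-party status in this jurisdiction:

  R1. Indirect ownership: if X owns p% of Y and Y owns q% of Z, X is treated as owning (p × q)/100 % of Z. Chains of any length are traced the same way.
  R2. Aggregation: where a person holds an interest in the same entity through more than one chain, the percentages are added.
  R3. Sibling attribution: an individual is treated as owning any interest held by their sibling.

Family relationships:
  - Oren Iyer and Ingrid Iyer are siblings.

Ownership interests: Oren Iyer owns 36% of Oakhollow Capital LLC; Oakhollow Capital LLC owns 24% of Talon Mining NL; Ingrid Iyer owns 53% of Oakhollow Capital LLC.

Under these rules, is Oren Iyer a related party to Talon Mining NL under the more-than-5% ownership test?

Yes

By sibling attribution (R3), Oren Iyer is treated as also owning Ingrid Iyer's interest in Oakhollow Capital LLC, giving 36% + 53% = 89%.
Chain via Oakhollow Capital LLC (R1): 89% × 24% = 21.36% of Talon Mining NL.
21.36% exceeds the 5% threshold, so Oren is a related party to Talon Mining NL.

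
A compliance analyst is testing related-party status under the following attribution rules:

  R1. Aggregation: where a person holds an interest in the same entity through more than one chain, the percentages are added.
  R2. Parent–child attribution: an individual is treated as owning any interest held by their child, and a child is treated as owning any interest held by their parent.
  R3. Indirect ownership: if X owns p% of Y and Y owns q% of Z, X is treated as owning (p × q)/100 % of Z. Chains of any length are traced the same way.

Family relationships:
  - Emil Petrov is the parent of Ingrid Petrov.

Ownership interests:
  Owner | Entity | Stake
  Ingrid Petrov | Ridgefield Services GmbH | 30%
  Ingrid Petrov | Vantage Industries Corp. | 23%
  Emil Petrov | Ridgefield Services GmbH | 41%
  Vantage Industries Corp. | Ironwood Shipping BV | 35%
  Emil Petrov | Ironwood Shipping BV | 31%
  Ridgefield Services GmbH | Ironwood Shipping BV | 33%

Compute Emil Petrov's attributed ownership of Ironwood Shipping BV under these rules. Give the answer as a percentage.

62.48%

By parent–child attribution (R2), Emil Petrov is treated as also owning Ingrid Petrov's interest in Ridgefield Services GmbH, giving 41% + 30% = 71%.
By parent–child attribution (R2), Emil Petrov is treated as owning Ingrid Petrov's 23% interest in Vantage Industries Corp.
Chain via Ridgefield Services GmbH (R3): 71% × 33% = 23.43% of Ironwood Shipping BV.
Direct interest in Ironwood Shipping BV: 31%.
Chain via Vantage Industries Corp. (R3): 23% × 35% = 8.05% of Ironwood Shipping BV.
Aggregating (R1): 23.43% + 31% + 8.05% = 62.48%.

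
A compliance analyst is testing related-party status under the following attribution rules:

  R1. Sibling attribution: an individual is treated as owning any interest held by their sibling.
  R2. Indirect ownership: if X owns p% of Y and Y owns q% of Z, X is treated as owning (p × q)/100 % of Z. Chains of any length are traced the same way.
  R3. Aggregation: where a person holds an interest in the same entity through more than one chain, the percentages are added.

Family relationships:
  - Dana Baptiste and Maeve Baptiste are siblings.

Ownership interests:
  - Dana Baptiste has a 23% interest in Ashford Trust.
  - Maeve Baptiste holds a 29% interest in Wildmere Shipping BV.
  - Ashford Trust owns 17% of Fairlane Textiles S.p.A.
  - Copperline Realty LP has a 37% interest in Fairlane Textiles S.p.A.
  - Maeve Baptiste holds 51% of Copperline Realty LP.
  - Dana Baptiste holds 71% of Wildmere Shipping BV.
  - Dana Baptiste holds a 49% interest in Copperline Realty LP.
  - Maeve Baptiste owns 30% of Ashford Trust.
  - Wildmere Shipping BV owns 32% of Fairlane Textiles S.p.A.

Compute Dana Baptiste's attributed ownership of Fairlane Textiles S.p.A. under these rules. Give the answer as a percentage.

By sibling attribution (R1), Dana Baptiste is treated as also owning Maeve Baptiste's interest in Wildmere Shipping BV, giving 71% + 29% = 100%.
By sibling attribution (R1), Dana Baptiste is treated as also owning Maeve Baptiste's interest in Ashford Trust, giving 23% + 30% = 53%.
By sibling attribution (R1), Dana Baptiste is treated as also owning Maeve Baptiste's interest in Copperline Realty LP, giving 49% + 51% = 100%.
Chain via Wildmere Shipping BV (R2): 100% × 32% = 32% of Fairlane Textiles S.p.A.
Chain via Ashford Trust (R2): 53% × 17% = 9.01% of Fairlane Textiles S.p.A.
Chain via Copperline Realty LP (R2): 100% × 37% = 37% of Fairlane Textiles S.p.A.
Aggregating (R3): 32% + 9.01% + 37% = 78.01%.

78.01%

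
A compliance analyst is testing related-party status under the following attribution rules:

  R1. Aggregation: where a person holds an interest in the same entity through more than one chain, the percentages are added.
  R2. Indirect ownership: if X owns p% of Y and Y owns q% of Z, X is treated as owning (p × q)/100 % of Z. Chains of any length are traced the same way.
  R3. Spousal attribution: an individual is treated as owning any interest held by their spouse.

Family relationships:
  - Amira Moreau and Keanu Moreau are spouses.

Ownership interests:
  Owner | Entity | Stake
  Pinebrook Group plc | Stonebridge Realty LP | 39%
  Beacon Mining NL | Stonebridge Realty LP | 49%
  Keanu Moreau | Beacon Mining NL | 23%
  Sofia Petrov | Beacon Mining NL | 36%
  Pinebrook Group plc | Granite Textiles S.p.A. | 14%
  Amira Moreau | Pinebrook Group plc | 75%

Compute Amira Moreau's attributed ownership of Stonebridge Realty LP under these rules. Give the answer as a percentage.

40.52%

By spousal attribution (R3), Amira Moreau is treated as owning Keanu Moreau's 23% interest in Beacon Mining NL.
Chain via Pinebrook Group plc (R2): 75% × 39% = 29.25% of Stonebridge Realty LP.
Chain via Beacon Mining NL (R2): 23% × 49% = 11.27% of Stonebridge Realty LP.
Aggregating (R1): 29.25% + 11.27% = 40.52%.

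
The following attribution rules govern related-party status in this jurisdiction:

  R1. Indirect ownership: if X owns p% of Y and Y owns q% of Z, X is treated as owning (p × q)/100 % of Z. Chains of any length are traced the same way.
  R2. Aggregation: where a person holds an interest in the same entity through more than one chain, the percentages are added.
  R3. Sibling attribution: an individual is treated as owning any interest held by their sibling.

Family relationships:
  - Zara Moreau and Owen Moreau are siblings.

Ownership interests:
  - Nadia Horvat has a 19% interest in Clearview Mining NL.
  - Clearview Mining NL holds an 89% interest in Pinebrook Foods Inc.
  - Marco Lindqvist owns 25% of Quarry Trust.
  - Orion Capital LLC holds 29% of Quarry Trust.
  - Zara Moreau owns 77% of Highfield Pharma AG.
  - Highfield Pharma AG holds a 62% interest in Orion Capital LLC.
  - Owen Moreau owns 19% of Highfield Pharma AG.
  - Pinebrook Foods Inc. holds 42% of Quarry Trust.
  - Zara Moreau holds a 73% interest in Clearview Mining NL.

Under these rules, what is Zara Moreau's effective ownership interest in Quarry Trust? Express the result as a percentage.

By sibling attribution (R3), Zara Moreau is treated as also owning Owen Moreau's interest in Highfield Pharma AG, giving 77% + 19% = 96%.
Chain via Highfield Pharma AG → Orion Capital LLC (R1): 96% × 62% × 29% = 17.2608% of Quarry Trust.
Chain via Clearview Mining NL → Pinebrook Foods Inc. (R1): 73% × 89% × 42% = 27.2874% of Quarry Trust.
Aggregating (R2): 17.2608% + 27.2874% = 44.5482%.

44.5482%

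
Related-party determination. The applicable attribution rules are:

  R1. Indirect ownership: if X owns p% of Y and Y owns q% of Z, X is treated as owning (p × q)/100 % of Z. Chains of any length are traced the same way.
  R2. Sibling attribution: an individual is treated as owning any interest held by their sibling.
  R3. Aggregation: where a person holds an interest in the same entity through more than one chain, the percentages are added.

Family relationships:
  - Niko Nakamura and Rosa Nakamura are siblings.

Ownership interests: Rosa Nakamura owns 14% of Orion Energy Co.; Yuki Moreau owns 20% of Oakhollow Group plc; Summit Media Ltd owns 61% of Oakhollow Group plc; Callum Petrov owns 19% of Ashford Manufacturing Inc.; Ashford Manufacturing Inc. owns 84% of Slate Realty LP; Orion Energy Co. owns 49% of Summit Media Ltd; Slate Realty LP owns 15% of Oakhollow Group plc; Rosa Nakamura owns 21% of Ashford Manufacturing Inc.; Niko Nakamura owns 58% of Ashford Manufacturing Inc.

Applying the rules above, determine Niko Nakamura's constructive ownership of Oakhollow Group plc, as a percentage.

By sibling attribution (R2), Niko Nakamura is treated as also owning Rosa Nakamura's interest in Ashford Manufacturing Inc, giving 58% + 21% = 79%.
By sibling attribution (R2), Niko Nakamura is treated as owning Rosa Nakamura's 14% interest in Orion Energy Co.
Chain via Ashford Manufacturing Inc. → Slate Realty LP (R1): 79% × 84% × 15% = 9.954% of Oakhollow Group plc.
Chain via Orion Energy Co. → Summit Media Ltd (R1): 14% × 49% × 61% = 4.1846% of Oakhollow Group plc.
Aggregating (R3): 9.954% + 4.1846% = 14.1386%.

14.1386%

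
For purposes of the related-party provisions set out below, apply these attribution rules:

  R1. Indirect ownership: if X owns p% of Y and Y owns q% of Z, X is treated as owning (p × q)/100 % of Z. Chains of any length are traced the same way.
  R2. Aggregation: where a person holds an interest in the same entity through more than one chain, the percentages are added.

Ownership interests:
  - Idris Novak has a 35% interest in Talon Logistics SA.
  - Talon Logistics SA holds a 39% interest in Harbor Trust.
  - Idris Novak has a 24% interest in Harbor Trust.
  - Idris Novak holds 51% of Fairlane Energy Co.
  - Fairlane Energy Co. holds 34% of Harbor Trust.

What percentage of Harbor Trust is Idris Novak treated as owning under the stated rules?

Chain via Talon Logistics SA (R1): 35% × 39% = 13.65% of Harbor Trust.
Chain via Fairlane Energy Co. (R1): 51% × 34% = 17.34% of Harbor Trust.
Direct interest in Harbor Trust: 24%.
Aggregating (R2): 13.65% + 17.34% + 24% = 54.99%.

54.99%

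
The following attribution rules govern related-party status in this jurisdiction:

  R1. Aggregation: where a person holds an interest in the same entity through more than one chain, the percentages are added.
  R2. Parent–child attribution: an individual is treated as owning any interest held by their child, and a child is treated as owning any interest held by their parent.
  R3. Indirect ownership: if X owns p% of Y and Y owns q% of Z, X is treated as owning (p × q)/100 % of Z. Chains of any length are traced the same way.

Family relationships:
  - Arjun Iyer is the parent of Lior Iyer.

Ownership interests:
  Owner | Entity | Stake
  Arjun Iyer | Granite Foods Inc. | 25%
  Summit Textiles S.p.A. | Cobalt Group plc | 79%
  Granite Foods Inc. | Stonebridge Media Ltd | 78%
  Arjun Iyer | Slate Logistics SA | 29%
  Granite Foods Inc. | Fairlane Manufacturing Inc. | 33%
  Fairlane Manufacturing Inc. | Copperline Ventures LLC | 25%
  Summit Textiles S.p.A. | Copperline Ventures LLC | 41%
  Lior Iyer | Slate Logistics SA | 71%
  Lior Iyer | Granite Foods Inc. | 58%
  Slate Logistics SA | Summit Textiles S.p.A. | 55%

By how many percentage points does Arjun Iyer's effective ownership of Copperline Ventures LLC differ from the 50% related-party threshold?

By parent–child attribution (R2), Arjun Iyer is treated as also owning Lior Iyer's interest in Granite Foods Inc, giving 25% + 58% = 83%.
By parent–child attribution (R2), Arjun Iyer is treated as also owning Lior Iyer's interest in Slate Logistics SA, giving 29% + 71% = 100%.
Chain via Granite Foods Inc. → Fairlane Manufacturing Inc. (R3): 83% × 33% × 25% = 6.8475% of Copperline Ventures LLC.
Chain via Slate Logistics SA → Summit Textiles S.p.A. (R3): 100% × 55% × 41% = 22.55% of Copperline Ventures LLC.
Aggregating (R1): 6.8475% + 22.55% = 29.3975%.
29.3975% falls short of the 50% threshold by 20.6025 percentage points.

20.6025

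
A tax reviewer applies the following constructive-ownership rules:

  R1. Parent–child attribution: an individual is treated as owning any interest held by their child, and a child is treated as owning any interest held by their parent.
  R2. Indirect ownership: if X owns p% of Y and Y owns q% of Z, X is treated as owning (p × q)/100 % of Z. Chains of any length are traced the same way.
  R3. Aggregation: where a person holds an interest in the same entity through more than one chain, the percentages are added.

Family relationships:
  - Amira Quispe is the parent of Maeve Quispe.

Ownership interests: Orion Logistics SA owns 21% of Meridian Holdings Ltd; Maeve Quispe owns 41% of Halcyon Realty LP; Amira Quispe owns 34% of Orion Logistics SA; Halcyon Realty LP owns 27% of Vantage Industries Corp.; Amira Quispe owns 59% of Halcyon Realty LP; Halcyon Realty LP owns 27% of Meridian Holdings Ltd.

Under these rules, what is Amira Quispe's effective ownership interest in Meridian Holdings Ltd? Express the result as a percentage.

By parent–child attribution (R1), Amira Quispe is treated as also owning Maeve Quispe's interest in Halcyon Realty LP, giving 59% + 41% = 100%.
Chain via Halcyon Realty LP (R2): 100% × 27% = 27% of Meridian Holdings Ltd.
Chain via Orion Logistics SA (R2): 34% × 21% = 7.14% of Meridian Holdings Ltd.
Aggregating (R3): 27% + 7.14% = 34.14%.

34.14%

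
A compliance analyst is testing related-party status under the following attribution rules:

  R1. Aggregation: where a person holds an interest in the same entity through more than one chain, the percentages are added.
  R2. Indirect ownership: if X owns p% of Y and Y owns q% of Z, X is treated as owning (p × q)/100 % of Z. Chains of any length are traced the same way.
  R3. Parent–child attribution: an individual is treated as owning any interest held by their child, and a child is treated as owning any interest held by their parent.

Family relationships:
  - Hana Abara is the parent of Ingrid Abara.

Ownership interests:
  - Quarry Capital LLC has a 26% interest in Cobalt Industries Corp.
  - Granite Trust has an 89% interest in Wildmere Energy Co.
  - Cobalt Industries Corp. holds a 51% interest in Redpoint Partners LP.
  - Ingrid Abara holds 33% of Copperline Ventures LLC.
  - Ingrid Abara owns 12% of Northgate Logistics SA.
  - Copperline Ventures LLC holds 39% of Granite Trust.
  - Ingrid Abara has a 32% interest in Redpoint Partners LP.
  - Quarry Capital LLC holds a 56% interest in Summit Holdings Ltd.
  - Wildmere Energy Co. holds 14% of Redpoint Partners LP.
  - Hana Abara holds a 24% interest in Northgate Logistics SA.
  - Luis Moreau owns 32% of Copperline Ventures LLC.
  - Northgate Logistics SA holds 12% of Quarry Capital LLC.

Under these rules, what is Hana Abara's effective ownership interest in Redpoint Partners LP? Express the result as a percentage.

34.176434%

By parent–child attribution (R3), Hana Abara is treated as also owning Ingrid Abara's interest in Northgate Logistics SA, giving 24% + 12% = 36%.
By parent–child attribution (R3), Hana Abara is treated as owning Ingrid Abara's 33% interest in Copperline Ventures LLC.
By parent–child attribution (R3), Hana Abara is treated as owning Ingrid Abara's 32% interest in Redpoint Partners LP.
Chain via Northgate Logistics SA → Quarry Capital LLC → Cobalt Industries Corp. (R2): 36% × 12% × 26% × 51% = 0.572832% of Redpoint Partners LP.
Chain via Copperline Ventures LLC → Granite Trust → Wildmere Energy Co. (R2): 33% × 39% × 89% × 14% = 1.603602% of Redpoint Partners LP.
Direct interest in Redpoint Partners LP: 32%.
Aggregating (R1): 0.572832% + 1.603602% + 32% = 34.176434%.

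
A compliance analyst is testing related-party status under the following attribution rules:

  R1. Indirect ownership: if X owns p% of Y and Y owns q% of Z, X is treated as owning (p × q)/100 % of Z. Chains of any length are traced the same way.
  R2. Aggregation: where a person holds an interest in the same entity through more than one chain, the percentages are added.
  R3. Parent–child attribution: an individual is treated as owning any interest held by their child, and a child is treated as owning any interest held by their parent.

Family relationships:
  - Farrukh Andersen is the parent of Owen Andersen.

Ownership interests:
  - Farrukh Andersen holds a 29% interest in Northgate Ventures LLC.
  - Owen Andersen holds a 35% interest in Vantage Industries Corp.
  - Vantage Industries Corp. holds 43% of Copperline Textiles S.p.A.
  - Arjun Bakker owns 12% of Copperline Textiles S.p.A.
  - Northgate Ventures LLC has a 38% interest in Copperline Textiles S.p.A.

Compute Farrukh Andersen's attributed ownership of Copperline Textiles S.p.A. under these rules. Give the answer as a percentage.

26.07%

By parent–child attribution (R3), Farrukh Andersen is treated as owning Owen Andersen's 35% interest in Vantage Industries Corp.
Chain via Northgate Ventures LLC (R1): 29% × 38% = 11.02% of Copperline Textiles S.p.A.
Chain via Vantage Industries Corp. (R1): 35% × 43% = 15.05% of Copperline Textiles S.p.A.
Aggregating (R2): 11.02% + 15.05% = 26.07%.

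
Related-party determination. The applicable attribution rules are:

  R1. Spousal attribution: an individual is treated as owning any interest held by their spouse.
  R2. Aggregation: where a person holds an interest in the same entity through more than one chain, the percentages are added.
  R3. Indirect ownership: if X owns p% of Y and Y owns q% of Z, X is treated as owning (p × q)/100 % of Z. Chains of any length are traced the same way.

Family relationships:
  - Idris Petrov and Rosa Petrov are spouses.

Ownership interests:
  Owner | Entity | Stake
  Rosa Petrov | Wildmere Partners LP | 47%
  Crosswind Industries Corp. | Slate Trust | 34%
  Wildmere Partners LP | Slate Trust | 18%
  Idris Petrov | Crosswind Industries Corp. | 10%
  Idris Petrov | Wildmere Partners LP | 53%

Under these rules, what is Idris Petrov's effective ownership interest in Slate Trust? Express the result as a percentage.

21.4%

By spousal attribution (R1), Idris Petrov is treated as also owning Rosa Petrov's interest in Wildmere Partners LP, giving 53% + 47% = 100%.
Chain via Wildmere Partners LP (R3): 100% × 18% = 18% of Slate Trust.
Chain via Crosswind Industries Corp. (R3): 10% × 34% = 3.4% of Slate Trust.
Aggregating (R2): 18% + 3.4% = 21.4%.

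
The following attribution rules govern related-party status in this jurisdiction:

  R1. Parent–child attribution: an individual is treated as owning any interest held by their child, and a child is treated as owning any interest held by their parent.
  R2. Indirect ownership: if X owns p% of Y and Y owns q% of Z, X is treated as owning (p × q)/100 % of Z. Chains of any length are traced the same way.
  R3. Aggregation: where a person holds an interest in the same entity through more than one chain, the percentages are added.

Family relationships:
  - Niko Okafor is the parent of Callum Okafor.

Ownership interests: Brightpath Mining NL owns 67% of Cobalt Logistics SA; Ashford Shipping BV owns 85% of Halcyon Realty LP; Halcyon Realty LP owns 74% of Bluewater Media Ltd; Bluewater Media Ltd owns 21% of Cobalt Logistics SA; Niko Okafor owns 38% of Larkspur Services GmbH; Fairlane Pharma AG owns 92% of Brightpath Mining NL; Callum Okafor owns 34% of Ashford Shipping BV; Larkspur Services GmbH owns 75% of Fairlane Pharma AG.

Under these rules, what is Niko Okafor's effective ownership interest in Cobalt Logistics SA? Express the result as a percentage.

By parent–child attribution (R1), Niko Okafor is treated as owning Callum Okafor's 34% interest in Ashford Shipping BV.
Chain via Larkspur Services GmbH → Fairlane Pharma AG → Brightpath Mining NL (R2): 38% × 75% × 92% × 67% = 17.5674% of Cobalt Logistics SA.
Chain via Ashford Shipping BV → Halcyon Realty LP → Bluewater Media Ltd (R2): 34% × 85% × 74% × 21% = 4.49106% of Cobalt Logistics SA.
Aggregating (R3): 17.5674% + 4.49106% = 22.05846%.

22.05846%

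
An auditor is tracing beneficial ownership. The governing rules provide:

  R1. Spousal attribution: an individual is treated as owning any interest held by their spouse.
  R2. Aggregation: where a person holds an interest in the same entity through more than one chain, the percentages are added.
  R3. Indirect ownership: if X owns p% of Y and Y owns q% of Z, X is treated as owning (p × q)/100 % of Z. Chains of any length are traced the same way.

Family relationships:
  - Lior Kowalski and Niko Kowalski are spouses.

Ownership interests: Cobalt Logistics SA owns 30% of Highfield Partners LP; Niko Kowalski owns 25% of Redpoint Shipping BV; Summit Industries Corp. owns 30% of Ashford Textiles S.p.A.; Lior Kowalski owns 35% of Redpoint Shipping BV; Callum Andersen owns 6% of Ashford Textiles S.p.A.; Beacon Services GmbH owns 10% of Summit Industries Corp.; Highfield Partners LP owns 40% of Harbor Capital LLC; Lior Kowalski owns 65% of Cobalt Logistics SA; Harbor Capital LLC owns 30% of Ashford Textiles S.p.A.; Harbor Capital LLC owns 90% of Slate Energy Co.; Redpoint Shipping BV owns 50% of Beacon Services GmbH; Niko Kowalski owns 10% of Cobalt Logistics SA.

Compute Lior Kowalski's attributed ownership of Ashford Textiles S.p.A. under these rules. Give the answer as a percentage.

3.6%

By spousal attribution (R1), Lior Kowalski is treated as also owning Niko Kowalski's interest in Cobalt Logistics SA, giving 65% + 10% = 75%.
By spousal attribution (R1), Lior Kowalski is treated as also owning Niko Kowalski's interest in Redpoint Shipping BV, giving 35% + 25% = 60%.
Chain via Cobalt Logistics SA → Highfield Partners LP → Harbor Capital LLC (R3): 75% × 30% × 40% × 30% = 2.7% of Ashford Textiles S.p.A.
Chain via Redpoint Shipping BV → Beacon Services GmbH → Summit Industries Corp. (R3): 60% × 50% × 10% × 30% = 0.9% of Ashford Textiles S.p.A.
Aggregating (R2): 2.7% + 0.9% = 3.6%.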